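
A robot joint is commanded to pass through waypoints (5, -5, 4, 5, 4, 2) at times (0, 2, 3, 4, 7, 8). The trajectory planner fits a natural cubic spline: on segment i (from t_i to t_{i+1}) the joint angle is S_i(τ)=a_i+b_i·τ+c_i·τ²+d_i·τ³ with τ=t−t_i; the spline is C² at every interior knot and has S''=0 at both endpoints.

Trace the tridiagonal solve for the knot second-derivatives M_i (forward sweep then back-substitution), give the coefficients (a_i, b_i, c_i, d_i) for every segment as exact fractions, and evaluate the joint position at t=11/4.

  seg 0: a=5 b=-38669/3651 c=0 d=10207/7302
  seg 1: a=-5 b=22573/3651 c=10207/1217 d=-20335/3651
  seg 2: a=4 b=22810/3651 c=-10128/1217 d=11225/3651
  seg 3: a=5 b=-4283/3651 c=1097/1217 d=-2269/10953
  seg 4: a=4 b=-4958/3651 c=-1172/1217 d=1172/3651
S(11/4) = 156165/77888

Δ: Δ0=-5, Δ1=9, Δ2=1, Δ3=-1/3, Δ4=-2
row 1: diag=6, rhs=84; c'=1/6, d'=14
row 2: denom=4−1·1/6=23/6; d'=(-48−1·14)/(23/6)=-372/23
row 3: denom=8−1·6/23=178/23; d'=(-8−1·-372/23)/(178/23)=94/89
row 4: denom=8−3·69/178=1217/178; d'=(-10−3·94/89)/(1217/178)=-2344/1217
back: M4=-2344/1217
back: M3=94/89−69/178·-2344/1217=2194/1217
back: M2=-372/23−6/23·2194/1217=-20256/1217
back: M1=14−1/6·-20256/1217=20414/1217
M: M0=0, M1=20414/1217, M2=-20256/1217, M3=2194/1217, M4=-2344/1217, M5=0
seg 0: a=5, c=M0/2=0, d=(M1−M0)/(6·2)=10207/7302, b=Δ0−h0·(2M0+M1)/6=-38669/3651
seg 1: a=-5, c=M1/2=10207/1217, d=(M2−M1)/(6·1)=-20335/3651, b=Δ1−h1·(2M1+M2)/6=22573/3651
seg 2: a=4, c=M2/2=-10128/1217, d=(M3−M2)/(6·1)=11225/3651, b=Δ2−h2·(2M2+M3)/6=22810/3651
seg 3: a=5, c=M3/2=1097/1217, d=(M4−M3)/(6·3)=-2269/10953, b=Δ3−h3·(2M3+M4)/6=-4283/3651
seg 4: a=4, c=M4/2=-1172/1217, d=(M5−M4)/(6·1)=1172/3651, b=Δ4−h4·(2M4+M5)/6=-4958/3651
t_q=11/4 → seg 1, τ=3/4; S=-5+22573/3651·τ+10207/1217·τ²+-20335/3651·τ³=156165/77888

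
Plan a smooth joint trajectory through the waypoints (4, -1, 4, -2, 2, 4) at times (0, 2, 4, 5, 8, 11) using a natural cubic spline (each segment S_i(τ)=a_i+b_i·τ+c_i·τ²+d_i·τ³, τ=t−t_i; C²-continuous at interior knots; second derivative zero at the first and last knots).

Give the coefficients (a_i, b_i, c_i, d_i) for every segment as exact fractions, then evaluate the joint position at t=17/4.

  seg 0: a=4 b=-1479/311 c=0 d=1403/2488
  seg 1: a=-1 b=1251/622 c=4209/1244 d=-3905/2488
  seg 2: a=4 b=-1023/311 c=-3753/622 d=2067/622
  seg 3: a=-2 b=-3351/622 c=1224/311 d=-9491/16794
  seg 4: a=2 b=923/311 c=-2147/1866 d=2147/16794
S(17/4) = 113551/39808

Δ: Δ0=-5/2, Δ1=5/2, Δ2=-6, Δ3=4/3, Δ4=2/3
row 1: diag=8, rhs=30; c'=1/4, d'=15/4
row 2: denom=6−2·1/4=11/2; d'=(-51−2·15/4)/(11/2)=-117/11
row 3: denom=8−1·2/11=86/11; d'=(44−1·-117/11)/(86/11)=601/86
row 4: denom=12−3·33/86=933/86; d'=(-4−3·601/86)/(933/86)=-2147/933
back: M4=-2147/933
back: M3=601/86−33/86·-2147/933=2448/311
back: M2=-117/11−2/11·2448/311=-3753/311
back: M1=15/4−1/4·-3753/311=4209/622
M: M0=0, M1=4209/622, M2=-3753/311, M3=2448/311, M4=-2147/933, M5=0
seg 0: a=4, c=M0/2=0, d=(M1−M0)/(6·2)=1403/2488, b=Δ0−h0·(2M0+M1)/6=-1479/311
seg 1: a=-1, c=M1/2=4209/1244, d=(M2−M1)/(6·2)=-3905/2488, b=Δ1−h1·(2M1+M2)/6=1251/622
seg 2: a=4, c=M2/2=-3753/622, d=(M3−M2)/(6·1)=2067/622, b=Δ2−h2·(2M2+M3)/6=-1023/311
seg 3: a=-2, c=M3/2=1224/311, d=(M4−M3)/(6·3)=-9491/16794, b=Δ3−h3·(2M3+M4)/6=-3351/622
seg 4: a=2, c=M4/2=-2147/1866, d=(M5−M4)/(6·3)=2147/16794, b=Δ4−h4·(2M4+M5)/6=923/311
t_q=17/4 → seg 2, τ=1/4; S=4+-1023/311·τ+-3753/622·τ²+2067/622·τ³=113551/39808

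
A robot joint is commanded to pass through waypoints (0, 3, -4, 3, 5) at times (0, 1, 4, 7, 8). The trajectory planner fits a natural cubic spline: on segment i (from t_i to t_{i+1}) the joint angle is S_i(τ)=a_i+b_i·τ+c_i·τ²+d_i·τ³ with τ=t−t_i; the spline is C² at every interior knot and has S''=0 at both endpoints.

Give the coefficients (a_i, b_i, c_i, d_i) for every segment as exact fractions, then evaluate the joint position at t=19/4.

Δ: Δ0=3, Δ1=-7/3, Δ2=7/3, Δ3=2
row 1: diag=8, rhs=-32; c'=3/8, d'=-4
row 2: denom=12−3·3/8=87/8; d'=(28−3·-4)/(87/8)=320/87
row 3: denom=8−3·8/29=208/29; d'=(-2−3·320/87)/(208/29)=-189/104
back: M3=-189/104
back: M2=320/87−8/29·-189/104=163/39
back: M1=-4−3/8·163/39=-579/104
M: M0=0, M1=-579/104, M2=163/39, M3=-189/104, M4=0
seg 0: a=0, c=M0/2=0, d=(M1−M0)/(6·1)=-193/208, b=Δ0−h0·(2M0+M1)/6=817/208
seg 1: a=3, c=M1/2=-579/208, d=(M2−M1)/(6·3)=3041/5616, b=Δ1−h1·(2M1+M2)/6=119/104
seg 2: a=-4, c=M2/2=163/78, d=(M3−M2)/(6·3)=-1871/5616, b=Δ2−h2·(2M2+M3)/6=-15/16
seg 3: a=3, c=M3/2=-189/208, d=(M4−M3)/(6·1)=63/208, b=Δ3−h3·(2M3+M4)/6=271/104
t_q=19/4 → seg 2, τ=3/4; S=-4+-15/16·τ+163/78·τ²+-1871/5616·τ³=-48831/13312

  seg 0: a=0 b=817/208 c=0 d=-193/208
  seg 1: a=3 b=119/104 c=-579/208 d=3041/5616
  seg 2: a=-4 b=-15/16 c=163/78 d=-1871/5616
  seg 3: a=3 b=271/104 c=-189/208 d=63/208
S(19/4) = -48831/13312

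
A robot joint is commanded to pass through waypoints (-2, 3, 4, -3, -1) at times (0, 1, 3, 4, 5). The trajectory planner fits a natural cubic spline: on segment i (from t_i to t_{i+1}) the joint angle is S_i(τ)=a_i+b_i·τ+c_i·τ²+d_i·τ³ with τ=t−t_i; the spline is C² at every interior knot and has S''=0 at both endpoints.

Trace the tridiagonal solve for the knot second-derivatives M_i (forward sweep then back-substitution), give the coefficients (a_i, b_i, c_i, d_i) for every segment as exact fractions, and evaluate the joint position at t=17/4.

Δ: Δ0=5, Δ1=1/2, Δ2=-7, Δ3=2
row 1: diag=6, rhs=-27; c'=1/3, d'=-9/2
row 2: denom=6−2·1/3=16/3; d'=(-45−2·-9/2)/(16/3)=-27/4
row 3: denom=4−1·3/16=61/16; d'=(54−1·-27/4)/(61/16)=972/61
back: M3=972/61
back: M2=-27/4−3/16·972/61=-594/61
back: M1=-9/2−1/3·-594/61=-153/122
M: M0=0, M1=-153/122, M2=-594/61, M3=972/61, M4=0
seg 0: a=-2, c=M0/2=0, d=(M1−M0)/(6·1)=-51/244, b=Δ0−h0·(2M0+M1)/6=1271/244
seg 1: a=3, c=M1/2=-153/244, d=(M2−M1)/(6·2)=-345/488, b=Δ1−h1·(2M1+M2)/6=559/122
seg 2: a=4, c=M2/2=-297/61, d=(M3−M2)/(6·1)=261/61, b=Δ2−h2·(2M2+M3)/6=-391/61
seg 3: a=-3, c=M3/2=486/61, d=(M4−M3)/(6·1)=-162/61, b=Δ3−h3·(2M3+M4)/6=-202/61
t_q=17/4 → seg 3, τ=1/4; S=-3+-202/61·τ+486/61·τ²+-162/61·τ³=-6581/1952

  seg 0: a=-2 b=1271/244 c=0 d=-51/244
  seg 1: a=3 b=559/122 c=-153/244 d=-345/488
  seg 2: a=4 b=-391/61 c=-297/61 d=261/61
  seg 3: a=-3 b=-202/61 c=486/61 d=-162/61
S(17/4) = -6581/1952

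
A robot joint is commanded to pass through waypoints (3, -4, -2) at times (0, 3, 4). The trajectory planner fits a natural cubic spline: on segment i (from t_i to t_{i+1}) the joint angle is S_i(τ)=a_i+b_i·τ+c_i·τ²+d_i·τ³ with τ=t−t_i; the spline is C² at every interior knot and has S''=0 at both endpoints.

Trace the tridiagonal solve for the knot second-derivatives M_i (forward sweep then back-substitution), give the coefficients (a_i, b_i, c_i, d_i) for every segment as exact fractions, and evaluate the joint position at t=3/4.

Δ: Δ0=-7/3, Δ1=2
row 1: diag=8, rhs=26; c'=1/8, d'=13/4
back: M1=13/4
M: M0=0, M1=13/4, M2=0
seg 0: a=3, c=M0/2=0, d=(M1−M0)/(6·3)=13/72, b=Δ0−h0·(2M0+M1)/6=-95/24
seg 1: a=-4, c=M1/2=13/8, d=(M2−M1)/(6·1)=-13/24, b=Δ1−h1·(2M1+M2)/6=11/12
t_q=3/4 → seg 0, τ=3/4; S=3+-95/24·τ+0·τ²+13/72·τ³=55/512

  seg 0: a=3 b=-95/24 c=0 d=13/72
  seg 1: a=-4 b=11/12 c=13/8 d=-13/24
S(3/4) = 55/512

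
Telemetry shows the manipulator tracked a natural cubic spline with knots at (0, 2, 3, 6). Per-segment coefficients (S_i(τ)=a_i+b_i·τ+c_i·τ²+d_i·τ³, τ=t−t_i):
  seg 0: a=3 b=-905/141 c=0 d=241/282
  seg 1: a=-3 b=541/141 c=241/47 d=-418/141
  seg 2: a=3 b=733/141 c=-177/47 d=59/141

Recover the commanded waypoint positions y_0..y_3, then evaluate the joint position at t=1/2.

y_0=3 y_1=-3 y_2=3 y_3=-4
S(1/2) = -77/752

y_0 = S_0(0) = a_0 = 3
y_1 = S_1(0) = a_1 = -3
y_2 = S_2(0) = a_2 = 3
y_3 = S_2(3) = -4
t_q=1/2 is in segment 0 (τ=1/2); S_0(τ)=-77/752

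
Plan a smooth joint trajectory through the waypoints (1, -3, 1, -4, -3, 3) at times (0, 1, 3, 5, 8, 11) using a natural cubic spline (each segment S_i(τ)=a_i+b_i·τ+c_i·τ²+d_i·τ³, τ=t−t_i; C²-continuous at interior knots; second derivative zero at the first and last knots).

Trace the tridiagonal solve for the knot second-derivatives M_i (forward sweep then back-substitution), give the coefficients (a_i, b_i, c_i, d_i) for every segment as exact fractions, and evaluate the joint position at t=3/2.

  seg 0: a=1 b=-24539/4596 c=0 d=6155/4596
  seg 1: a=-3 b=-3037/2298 c=6155/1532 d=-1354/1149
  seg 2: a=1 b=1397/2298 c=-4677/1532 d=6889/9192
  seg 3: a=-4 b=-2999/1149 c=553/383 d=-1595/10341
  seg 4: a=-3 b=2170/1149 c=64/1149 d=-64/10341
S(3/2) = -17181/6128

Δ: Δ0=-4, Δ1=2, Δ2=-5/2, Δ3=1/3, Δ4=2
row 1: diag=6, rhs=36; c'=1/3, d'=6
row 2: denom=8−2·1/3=22/3; d'=(-27−2·6)/(22/3)=-117/22
row 3: denom=10−2·3/11=104/11; d'=(17−2·-117/22)/(104/11)=38/13
row 4: denom=12−3·33/104=1149/104; d'=(10−3·38/13)/(1149/104)=128/1149
back: M4=128/1149
back: M3=38/13−33/104·128/1149=1106/383
back: M2=-117/22−3/11·1106/383=-4677/766
back: M1=6−1/3·-4677/766=6155/766
M: M0=0, M1=6155/766, M2=-4677/766, M3=1106/383, M4=128/1149, M5=0
seg 0: a=1, c=M0/2=0, d=(M1−M0)/(6·1)=6155/4596, b=Δ0−h0·(2M0+M1)/6=-24539/4596
seg 1: a=-3, c=M1/2=6155/1532, d=(M2−M1)/(6·2)=-1354/1149, b=Δ1−h1·(2M1+M2)/6=-3037/2298
seg 2: a=1, c=M2/2=-4677/1532, d=(M3−M2)/(6·2)=6889/9192, b=Δ2−h2·(2M2+M3)/6=1397/2298
seg 3: a=-4, c=M3/2=553/383, d=(M4−M3)/(6·3)=-1595/10341, b=Δ3−h3·(2M3+M4)/6=-2999/1149
seg 4: a=-3, c=M4/2=64/1149, d=(M5−M4)/(6·3)=-64/10341, b=Δ4−h4·(2M4+M5)/6=2170/1149
t_q=3/2 → seg 1, τ=1/2; S=-3+-3037/2298·τ+6155/1532·τ²+-1354/1149·τ³=-17181/6128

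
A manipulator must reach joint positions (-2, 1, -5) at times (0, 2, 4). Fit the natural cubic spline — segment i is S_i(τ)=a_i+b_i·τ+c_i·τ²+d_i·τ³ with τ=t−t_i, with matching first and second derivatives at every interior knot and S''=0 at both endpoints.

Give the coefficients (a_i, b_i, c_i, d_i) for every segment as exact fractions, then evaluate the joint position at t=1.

  seg 0: a=-2 b=21/8 c=0 d=-9/32
  seg 1: a=1 b=-3/4 c=-27/16 d=9/32
S(1) = 11/32

Δ: Δ0=3/2, Δ1=-3
row 1: diag=8, rhs=-27; c'=1/4, d'=-27/8
back: M1=-27/8
M: M0=0, M1=-27/8, M2=0
seg 0: a=-2, c=M0/2=0, d=(M1−M0)/(6·2)=-9/32, b=Δ0−h0·(2M0+M1)/6=21/8
seg 1: a=1, c=M1/2=-27/16, d=(M2−M1)/(6·2)=9/32, b=Δ1−h1·(2M1+M2)/6=-3/4
t_q=1 → seg 0, τ=1; S=-2+21/8·τ+0·τ²+-9/32·τ³=11/32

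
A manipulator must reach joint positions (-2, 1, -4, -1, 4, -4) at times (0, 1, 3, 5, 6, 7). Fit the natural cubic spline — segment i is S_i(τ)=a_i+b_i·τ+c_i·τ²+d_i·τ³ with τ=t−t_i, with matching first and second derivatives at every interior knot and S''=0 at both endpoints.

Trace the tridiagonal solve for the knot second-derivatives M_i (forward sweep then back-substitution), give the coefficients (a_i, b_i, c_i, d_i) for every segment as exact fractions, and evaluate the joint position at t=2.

Δ: Δ0=3, Δ1=-5/2, Δ2=3/2, Δ3=5, Δ4=-8
row 1: diag=6, rhs=-33; c'=1/3, d'=-11/2
row 2: denom=8−2·1/3=22/3; d'=(24−2·-11/2)/(22/3)=105/22
row 3: denom=6−2·3/11=60/11; d'=(21−2·105/22)/(60/11)=21/10
row 4: denom=4−1·11/60=229/60; d'=(-78−1·21/10)/(229/60)=-4806/229
back: M4=-4806/229
back: M3=21/10−11/60·-4806/229=1362/229
back: M2=105/22−3/11·1362/229=1443/458
back: M1=-11/2−1/3·1443/458=-1500/229
M: M0=0, M1=-1500/229, M2=1443/458, M3=1362/229, M4=-4806/229, M5=0
seg 0: a=-2, c=M0/2=0, d=(M1−M0)/(6·1)=-250/229, b=Δ0−h0·(2M0+M1)/6=937/229
seg 1: a=1, c=M1/2=-750/229, d=(M2−M1)/(6·2)=1481/1832, b=Δ1−h1·(2M1+M2)/6=187/229
seg 2: a=-4, c=M2/2=1443/916, d=(M3−M2)/(6·2)=427/1832, b=Δ2−h2·(2M2+M3)/6=-1183/458
seg 3: a=-1, c=M3/2=681/229, d=(M4−M3)/(6·1)=-1028/229, b=Δ3−h3·(2M3+M4)/6=1492/229
seg 4: a=4, c=M4/2=-2403/229, d=(M5−M4)/(6·1)=801/229, b=Δ4−h4·(2M4+M5)/6=-230/229
t_q=2 → seg 1, τ=1; S=1+187/229·τ+-750/229·τ²+1481/1832·τ³=-1191/1832

  seg 0: a=-2 b=937/229 c=0 d=-250/229
  seg 1: a=1 b=187/229 c=-750/229 d=1481/1832
  seg 2: a=-4 b=-1183/458 c=1443/916 d=427/1832
  seg 3: a=-1 b=1492/229 c=681/229 d=-1028/229
  seg 4: a=4 b=-230/229 c=-2403/229 d=801/229
S(2) = -1191/1832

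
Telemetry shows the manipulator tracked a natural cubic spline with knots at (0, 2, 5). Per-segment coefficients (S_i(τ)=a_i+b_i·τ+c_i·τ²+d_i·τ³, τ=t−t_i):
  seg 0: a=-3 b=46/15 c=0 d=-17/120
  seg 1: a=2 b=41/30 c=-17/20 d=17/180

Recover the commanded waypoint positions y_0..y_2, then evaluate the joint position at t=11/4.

y_0=-3 y_1=2 y_2=1
S(11/4) = 3311/1280

y_0 = S_0(0) = a_0 = -3
y_1 = S_1(0) = a_1 = 2
y_2 = S_1(3) = 1
t_q=11/4 is in segment 1 (τ=3/4); S_1(τ)=3311/1280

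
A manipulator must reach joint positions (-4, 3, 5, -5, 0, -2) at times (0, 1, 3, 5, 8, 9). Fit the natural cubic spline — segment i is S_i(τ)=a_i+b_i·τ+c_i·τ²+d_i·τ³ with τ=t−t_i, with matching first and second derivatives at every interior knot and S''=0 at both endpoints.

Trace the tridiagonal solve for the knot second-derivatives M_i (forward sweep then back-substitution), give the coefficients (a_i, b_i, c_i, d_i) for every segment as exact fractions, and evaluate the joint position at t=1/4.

Δ: Δ0=7, Δ1=1, Δ2=-5, Δ3=5/3, Δ4=-2
row 1: diag=6, rhs=-36; c'=1/3, d'=-6
row 2: denom=8−2·1/3=22/3; d'=(-36−2·-6)/(22/3)=-36/11
row 3: denom=10−2·3/11=104/11; d'=(40−2·-36/11)/(104/11)=64/13
row 4: denom=8−3·33/104=733/104; d'=(-22−3·64/13)/(733/104)=-3824/733
back: M4=-3824/733
back: M3=64/13−33/104·-3824/733=4822/733
back: M2=-36/11−3/11·4822/733=-3714/733
back: M1=-6−1/3·-3714/733=-3160/733
M: M0=0, M1=-3160/733, M2=-3714/733, M3=4822/733, M4=-3824/733, M5=0
seg 0: a=-4, c=M0/2=0, d=(M1−M0)/(6·1)=-1580/2199, b=Δ0−h0·(2M0+M1)/6=16973/2199
seg 1: a=3, c=M1/2=-1580/733, d=(M2−M1)/(6·2)=-277/4398, b=Δ1−h1·(2M1+M2)/6=12233/2199
seg 2: a=5, c=M2/2=-1857/733, d=(M3−M2)/(6·2)=2134/2199, b=Δ2−h2·(2M2+M3)/6=-8389/2199
seg 3: a=-5, c=M3/2=2411/733, d=(M4−M3)/(6·3)=-1441/2199, b=Δ3−h3·(2M3+M4)/6=-5065/2199
seg 4: a=0, c=M4/2=-1912/733, d=(M5−M4)/(6·1)=1912/2199, b=Δ4−h4·(2M4+M5)/6=-574/2199
t_q=1/4 → seg 0, τ=1/4; S=-4+16973/2199·τ+0·τ²+-1580/2199·τ³=-24413/11728

  seg 0: a=-4 b=16973/2199 c=0 d=-1580/2199
  seg 1: a=3 b=12233/2199 c=-1580/733 d=-277/4398
  seg 2: a=5 b=-8389/2199 c=-1857/733 d=2134/2199
  seg 3: a=-5 b=-5065/2199 c=2411/733 d=-1441/2199
  seg 4: a=0 b=-574/2199 c=-1912/733 d=1912/2199
S(1/4) = -24413/11728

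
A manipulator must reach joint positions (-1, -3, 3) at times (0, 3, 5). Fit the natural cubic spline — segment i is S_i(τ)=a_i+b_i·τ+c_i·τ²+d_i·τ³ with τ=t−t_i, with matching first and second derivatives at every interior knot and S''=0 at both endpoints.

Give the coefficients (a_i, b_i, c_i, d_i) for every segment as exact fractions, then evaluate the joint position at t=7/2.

Δ: Δ0=-2/3, Δ1=3
row 1: diag=10, rhs=22; c'=1/5, d'=11/5
back: M1=11/5
M: M0=0, M1=11/5, M2=0
seg 0: a=-1, c=M0/2=0, d=(M1−M0)/(6·3)=11/90, b=Δ0−h0·(2M0+M1)/6=-53/30
seg 1: a=-3, c=M1/2=11/10, d=(M2−M1)/(6·2)=-11/60, b=Δ1−h1·(2M1+M2)/6=23/15
t_q=7/2 → seg 1, τ=1/2; S=-3+23/15·τ+11/10·τ²+-11/60·τ³=-317/160

  seg 0: a=-1 b=-53/30 c=0 d=11/90
  seg 1: a=-3 b=23/15 c=11/10 d=-11/60
S(7/2) = -317/160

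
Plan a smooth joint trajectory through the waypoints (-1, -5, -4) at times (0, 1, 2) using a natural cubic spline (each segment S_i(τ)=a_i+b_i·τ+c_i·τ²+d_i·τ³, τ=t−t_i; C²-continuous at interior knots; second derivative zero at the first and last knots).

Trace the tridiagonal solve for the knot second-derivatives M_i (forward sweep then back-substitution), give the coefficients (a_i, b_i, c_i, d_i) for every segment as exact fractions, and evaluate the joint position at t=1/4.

  seg 0: a=-1 b=-21/4 c=0 d=5/4
  seg 1: a=-5 b=-3/2 c=15/4 d=-5/4
S(1/4) = -587/256

Δ: Δ0=-4, Δ1=1
row 1: diag=4, rhs=30; c'=1/4, d'=15/2
back: M1=15/2
M: M0=0, M1=15/2, M2=0
seg 0: a=-1, c=M0/2=0, d=(M1−M0)/(6·1)=5/4, b=Δ0−h0·(2M0+M1)/6=-21/4
seg 1: a=-5, c=M1/2=15/4, d=(M2−M1)/(6·1)=-5/4, b=Δ1−h1·(2M1+M2)/6=-3/2
t_q=1/4 → seg 0, τ=1/4; S=-1+-21/4·τ+0·τ²+5/4·τ³=-587/256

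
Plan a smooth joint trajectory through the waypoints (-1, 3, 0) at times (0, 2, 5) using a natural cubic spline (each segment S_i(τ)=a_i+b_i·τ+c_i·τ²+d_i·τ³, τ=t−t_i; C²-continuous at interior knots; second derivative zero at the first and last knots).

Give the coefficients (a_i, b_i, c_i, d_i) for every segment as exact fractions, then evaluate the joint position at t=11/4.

  seg 0: a=-1 b=13/5 c=0 d=-3/20
  seg 1: a=3 b=4/5 c=-9/10 d=1/10
S(11/4) = 2007/640

Δ: Δ0=2, Δ1=-1
row 1: diag=10, rhs=-18; c'=3/10, d'=-9/5
back: M1=-9/5
M: M0=0, M1=-9/5, M2=0
seg 0: a=-1, c=M0/2=0, d=(M1−M0)/(6·2)=-3/20, b=Δ0−h0·(2M0+M1)/6=13/5
seg 1: a=3, c=M1/2=-9/10, d=(M2−M1)/(6·3)=1/10, b=Δ1−h1·(2M1+M2)/6=4/5
t_q=11/4 → seg 1, τ=3/4; S=3+4/5·τ+-9/10·τ²+1/10·τ³=2007/640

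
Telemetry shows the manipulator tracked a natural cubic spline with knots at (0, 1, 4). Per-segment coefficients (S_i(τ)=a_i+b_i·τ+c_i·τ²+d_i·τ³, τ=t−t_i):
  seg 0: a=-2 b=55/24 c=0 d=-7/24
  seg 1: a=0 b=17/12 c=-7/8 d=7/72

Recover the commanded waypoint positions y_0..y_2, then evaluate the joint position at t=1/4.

y_0=-2 y_1=0 y_2=-1
S(1/4) = -733/512

y_0 = S_0(0) = a_0 = -2
y_1 = S_1(0) = a_1 = 0
y_2 = S_1(3) = -1
t_q=1/4 is in segment 0 (τ=1/4); S_0(τ)=-733/512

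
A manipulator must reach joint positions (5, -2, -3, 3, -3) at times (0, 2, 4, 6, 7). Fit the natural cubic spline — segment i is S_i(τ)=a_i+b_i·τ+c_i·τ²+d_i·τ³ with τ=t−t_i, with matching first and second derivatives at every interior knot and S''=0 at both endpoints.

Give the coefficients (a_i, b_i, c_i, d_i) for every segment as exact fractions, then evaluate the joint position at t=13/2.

Δ: Δ0=-7/2, Δ1=-1/2, Δ2=3, Δ3=-6
row 1: diag=8, rhs=18; c'=1/4, d'=9/4
row 2: denom=8−2·1/4=15/2; d'=(21−2·9/4)/(15/2)=11/5
row 3: denom=6−2·4/15=82/15; d'=(-54−2·11/5)/(82/15)=-438/41
back: M3=-438/41
back: M2=11/5−4/15·-438/41=207/41
back: M1=9/4−1/4·207/41=81/82
M: M0=0, M1=81/82, M2=207/41, M3=-438/41, M4=0
seg 0: a=5, c=M0/2=0, d=(M1−M0)/(6·2)=27/328, b=Δ0−h0·(2M0+M1)/6=-157/41
seg 1: a=-2, c=M1/2=81/164, d=(M2−M1)/(6·2)=111/328, b=Δ1−h1·(2M1+M2)/6=-233/82
seg 2: a=-3, c=M2/2=207/82, d=(M3−M2)/(6·2)=-215/164, b=Δ2−h2·(2M2+M3)/6=131/41
seg 3: a=3, c=M3/2=-219/41, d=(M4−M3)/(6·1)=73/41, b=Δ3−h3·(2M3+M4)/6=-100/41
t_q=13/2 → seg 3, τ=1/2; S=3+-100/41·τ+-219/41·τ²+73/41·τ³=219/328

  seg 0: a=5 b=-157/41 c=0 d=27/328
  seg 1: a=-2 b=-233/82 c=81/164 d=111/328
  seg 2: a=-3 b=131/41 c=207/82 d=-215/164
  seg 3: a=3 b=-100/41 c=-219/41 d=73/41
S(13/2) = 219/328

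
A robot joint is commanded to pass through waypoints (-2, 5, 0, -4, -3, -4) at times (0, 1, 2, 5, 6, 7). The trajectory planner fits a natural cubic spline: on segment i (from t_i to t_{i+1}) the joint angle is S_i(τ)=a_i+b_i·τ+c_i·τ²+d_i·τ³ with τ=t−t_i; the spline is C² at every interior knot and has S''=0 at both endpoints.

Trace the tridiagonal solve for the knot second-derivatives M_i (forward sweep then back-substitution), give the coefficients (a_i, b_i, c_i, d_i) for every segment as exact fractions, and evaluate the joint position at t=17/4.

Δ: Δ0=7, Δ1=-5, Δ2=-4/3, Δ3=1, Δ4=-1
row 1: diag=4, rhs=-72; c'=1/4, d'=-18
row 2: denom=8−1·1/4=31/4; d'=(22−1·-18)/(31/4)=160/31
row 3: denom=8−3·12/31=212/31; d'=(14−3·160/31)/(212/31)=-23/106
row 4: denom=4−1·31/212=817/212; d'=(-12−1·-23/106)/(817/212)=-2498/817
back: M4=-2498/817
back: M3=-23/106−31/212·-2498/817=188/817
back: M2=160/31−12/31·188/817=4144/817
back: M1=-18−1/4·4144/817=-15742/817
M: M0=0, M1=-15742/817, M2=4144/817, M3=188/817, M4=-2498/817, M5=0
seg 0: a=-2, c=M0/2=0, d=(M1−M0)/(6·1)=-7871/2451, b=Δ0−h0·(2M0+M1)/6=25028/2451
seg 1: a=5, c=M1/2=-7871/817, d=(M2−M1)/(6·1)=9943/2451, b=Δ1−h1·(2M1+M2)/6=1415/2451
seg 2: a=0, c=M2/2=2072/817, d=(M3−M2)/(6·3)=-46/171, b=Δ2−h2·(2M2+M3)/6=-15982/2451
seg 3: a=-4, c=M3/2=94/817, d=(M4−M3)/(6·1)=-1343/2451, b=Δ3−h3·(2M3+M4)/6=3512/2451
seg 4: a=-3, c=M4/2=-1249/817, d=(M5−M4)/(6·1)=1249/2451, b=Δ4−h4·(2M4+M5)/6=47/2451
t_q=17/4 → seg 2, τ=9/4; S=0+-15982/2451·τ+2072/817·τ²+-46/171·τ³=-128013/26144

  seg 0: a=-2 b=25028/2451 c=0 d=-7871/2451
  seg 1: a=5 b=1415/2451 c=-7871/817 d=9943/2451
  seg 2: a=0 b=-15982/2451 c=2072/817 d=-46/171
  seg 3: a=-4 b=3512/2451 c=94/817 d=-1343/2451
  seg 4: a=-3 b=47/2451 c=-1249/817 d=1249/2451
S(17/4) = -128013/26144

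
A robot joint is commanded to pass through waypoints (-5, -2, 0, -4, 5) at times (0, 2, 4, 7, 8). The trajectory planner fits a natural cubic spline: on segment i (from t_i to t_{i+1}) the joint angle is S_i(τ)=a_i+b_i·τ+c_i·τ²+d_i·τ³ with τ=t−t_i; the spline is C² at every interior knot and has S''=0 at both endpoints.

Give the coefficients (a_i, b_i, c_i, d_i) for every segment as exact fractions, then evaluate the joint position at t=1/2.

Δ: Δ0=3/2, Δ1=1, Δ2=-4/3, Δ3=9
row 1: diag=8, rhs=-3; c'=1/4, d'=-3/8
row 2: denom=10−2·1/4=19/2; d'=(-14−2·-3/8)/(19/2)=-53/38
row 3: denom=8−3·6/19=134/19; d'=(62−3·-53/38)/(134/19)=2515/268
back: M3=2515/268
back: M2=-53/38−6/19·2515/268=-292/67
back: M1=-3/8−1/4·-292/67=383/536
M: M0=0, M1=383/536, M2=-292/67, M3=2515/268, M4=0
seg 0: a=-5, c=M0/2=0, d=(M1−M0)/(6·2)=383/6432, b=Δ0−h0·(2M0+M1)/6=2029/1608
seg 1: a=-2, c=M1/2=383/1072, d=(M2−M1)/(6·2)=-2719/6432, b=Δ1−h1·(2M1+M2)/6=1589/804
seg 2: a=0, c=M2/2=-146/67, d=(M3−M2)/(6·3)=3683/4824, b=Δ2−h2·(2M2+M3)/6=-2681/1608
seg 3: a=-4, c=M3/2=2515/536, d=(M4−M3)/(6·1)=-2515/1608, b=Δ3−h3·(2M3+M4)/6=4721/804
t_q=1/2 → seg 0, τ=1/2; S=-5+2029/1608·τ+0·τ²+383/6432·τ³=-74811/17152

  seg 0: a=-5 b=2029/1608 c=0 d=383/6432
  seg 1: a=-2 b=1589/804 c=383/1072 d=-2719/6432
  seg 2: a=0 b=-2681/1608 c=-146/67 d=3683/4824
  seg 3: a=-4 b=4721/804 c=2515/536 d=-2515/1608
S(1/2) = -74811/17152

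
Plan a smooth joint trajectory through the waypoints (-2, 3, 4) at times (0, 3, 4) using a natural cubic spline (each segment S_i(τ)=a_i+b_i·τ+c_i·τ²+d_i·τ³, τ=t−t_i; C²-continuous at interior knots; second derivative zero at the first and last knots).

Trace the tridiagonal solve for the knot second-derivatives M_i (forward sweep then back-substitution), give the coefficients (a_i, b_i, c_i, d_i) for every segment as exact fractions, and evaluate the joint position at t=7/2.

  seg 0: a=-2 b=23/12 c=0 d=-1/36
  seg 1: a=3 b=7/6 c=-1/4 d=1/12
S(7/2) = 113/32

Δ: Δ0=5/3, Δ1=1
row 1: diag=8, rhs=-4; c'=1/8, d'=-1/2
back: M1=-1/2
M: M0=0, M1=-1/2, M2=0
seg 0: a=-2, c=M0/2=0, d=(M1−M0)/(6·3)=-1/36, b=Δ0−h0·(2M0+M1)/6=23/12
seg 1: a=3, c=M1/2=-1/4, d=(M2−M1)/(6·1)=1/12, b=Δ1−h1·(2M1+M2)/6=7/6
t_q=7/2 → seg 1, τ=1/2; S=3+7/6·τ+-1/4·τ²+1/12·τ³=113/32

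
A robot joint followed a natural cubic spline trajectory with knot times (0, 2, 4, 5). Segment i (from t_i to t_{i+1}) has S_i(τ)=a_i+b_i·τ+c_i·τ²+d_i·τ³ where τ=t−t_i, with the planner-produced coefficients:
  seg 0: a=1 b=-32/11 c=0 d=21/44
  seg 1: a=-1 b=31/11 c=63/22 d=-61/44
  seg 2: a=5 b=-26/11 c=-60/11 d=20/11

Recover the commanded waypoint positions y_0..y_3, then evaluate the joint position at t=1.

y_0=1 y_1=-1 y_2=5 y_3=-1
S(1) = -63/44

y_0 = S_0(0) = a_0 = 1
y_1 = S_1(0) = a_1 = -1
y_2 = S_2(0) = a_2 = 5
y_3 = S_2(1) = -1
t_q=1 is in segment 0 (τ=1); S_0(τ)=-63/44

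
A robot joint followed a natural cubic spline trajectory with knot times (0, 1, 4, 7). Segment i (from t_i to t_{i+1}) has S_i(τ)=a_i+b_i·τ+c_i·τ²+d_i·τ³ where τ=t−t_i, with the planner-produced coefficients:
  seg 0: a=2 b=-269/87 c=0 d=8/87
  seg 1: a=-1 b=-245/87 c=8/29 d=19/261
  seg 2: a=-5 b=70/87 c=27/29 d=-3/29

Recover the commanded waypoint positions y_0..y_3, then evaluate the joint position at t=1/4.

y_0=2 y_1=-1 y_2=-5 y_3=3
S(1/4) = 285/232

y_0 = S_0(0) = a_0 = 2
y_1 = S_1(0) = a_1 = -1
y_2 = S_2(0) = a_2 = -5
y_3 = S_2(3) = 3
t_q=1/4 is in segment 0 (τ=1/4); S_0(τ)=285/232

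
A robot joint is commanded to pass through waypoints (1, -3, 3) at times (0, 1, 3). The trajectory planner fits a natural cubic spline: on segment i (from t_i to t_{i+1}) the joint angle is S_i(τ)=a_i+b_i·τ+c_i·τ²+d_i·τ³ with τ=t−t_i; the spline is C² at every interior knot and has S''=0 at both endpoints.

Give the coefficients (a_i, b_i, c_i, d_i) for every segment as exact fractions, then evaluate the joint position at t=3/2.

  seg 0: a=1 b=-31/6 c=0 d=7/6
  seg 1: a=-3 b=-5/3 c=7/2 d=-7/12
S(3/2) = -97/32

Δ: Δ0=-4, Δ1=3
row 1: diag=6, rhs=42; c'=1/3, d'=7
back: M1=7
M: M0=0, M1=7, M2=0
seg 0: a=1, c=M0/2=0, d=(M1−M0)/(6·1)=7/6, b=Δ0−h0·(2M0+M1)/6=-31/6
seg 1: a=-3, c=M1/2=7/2, d=(M2−M1)/(6·2)=-7/12, b=Δ1−h1·(2M1+M2)/6=-5/3
t_q=3/2 → seg 1, τ=1/2; S=-3+-5/3·τ+7/2·τ²+-7/12·τ³=-97/32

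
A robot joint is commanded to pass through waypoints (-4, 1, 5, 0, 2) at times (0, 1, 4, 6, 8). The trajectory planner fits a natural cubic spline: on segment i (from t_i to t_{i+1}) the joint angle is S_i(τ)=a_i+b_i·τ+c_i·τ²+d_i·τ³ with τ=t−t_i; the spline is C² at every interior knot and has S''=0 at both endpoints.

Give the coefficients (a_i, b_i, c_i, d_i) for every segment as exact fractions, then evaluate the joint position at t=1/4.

  seg 0: a=-4 b=8537/1608 c=0 d=-497/1608
  seg 1: a=1 b=3523/804 c=-497/536 d=-143/4824
  seg 2: a=5 b=-3187/1608 c=-80/67 d=3007/6432
  seg 3: a=0 b=-923/804 c=1727/1072 d=-1727/6432
S(1/4) = -91851/34304

Δ: Δ0=5, Δ1=4/3, Δ2=-5/2, Δ3=1
row 1: diag=8, rhs=-22; c'=3/8, d'=-11/4
row 2: denom=10−3·3/8=71/8; d'=(-23−3·-11/4)/(71/8)=-118/71
row 3: denom=8−2·16/71=536/71; d'=(21−2·-118/71)/(536/71)=1727/536
back: M3=1727/536
back: M2=-118/71−16/71·1727/536=-160/67
back: M1=-11/4−3/8·-160/67=-497/268
M: M0=0, M1=-497/268, M2=-160/67, M3=1727/536, M4=0
seg 0: a=-4, c=M0/2=0, d=(M1−M0)/(6·1)=-497/1608, b=Δ0−h0·(2M0+M1)/6=8537/1608
seg 1: a=1, c=M1/2=-497/536, d=(M2−M1)/(6·3)=-143/4824, b=Δ1−h1·(2M1+M2)/6=3523/804
seg 2: a=5, c=M2/2=-80/67, d=(M3−M2)/(6·2)=3007/6432, b=Δ2−h2·(2M2+M3)/6=-3187/1608
seg 3: a=0, c=M3/2=1727/1072, d=(M4−M3)/(6·2)=-1727/6432, b=Δ3−h3·(2M3+M4)/6=-923/804
t_q=1/4 → seg 0, τ=1/4; S=-4+8537/1608·τ+0·τ²+-497/1608·τ³=-91851/34304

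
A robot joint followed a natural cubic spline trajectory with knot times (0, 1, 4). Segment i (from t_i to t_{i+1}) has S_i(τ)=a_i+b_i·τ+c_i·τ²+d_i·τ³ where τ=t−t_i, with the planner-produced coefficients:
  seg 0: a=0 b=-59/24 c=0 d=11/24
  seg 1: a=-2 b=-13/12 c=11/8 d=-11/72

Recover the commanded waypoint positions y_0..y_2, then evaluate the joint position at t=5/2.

y_0=0 y_1=-2 y_2=3
S(5/2) = -67/64

y_0 = S_0(0) = a_0 = 0
y_1 = S_1(0) = a_1 = -2
y_2 = S_1(3) = 3
t_q=5/2 is in segment 1 (τ=3/2); S_1(τ)=-67/64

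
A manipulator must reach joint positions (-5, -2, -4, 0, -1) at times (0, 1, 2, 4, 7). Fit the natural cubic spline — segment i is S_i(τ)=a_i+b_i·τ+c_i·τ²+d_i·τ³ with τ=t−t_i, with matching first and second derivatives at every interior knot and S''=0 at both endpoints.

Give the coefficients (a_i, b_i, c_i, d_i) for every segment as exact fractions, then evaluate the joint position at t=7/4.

Δ: Δ0=3, Δ1=-2, Δ2=2, Δ3=-1/3
row 1: diag=4, rhs=-30; c'=1/4, d'=-15/2
row 2: denom=6−1·1/4=23/4; d'=(24−1·-15/2)/(23/4)=126/23
row 3: denom=10−2·8/23=214/23; d'=(-14−2·126/23)/(214/23)=-287/107
back: M3=-287/107
back: M2=126/23−8/23·-287/107=686/107
back: M1=-15/2−1/4·686/107=-974/107
M: M0=0, M1=-974/107, M2=686/107, M3=-287/107, M4=0
seg 0: a=-5, c=M0/2=0, d=(M1−M0)/(6·1)=-487/321, b=Δ0−h0·(2M0+M1)/6=1450/321
seg 1: a=-2, c=M1/2=-487/107, d=(M2−M1)/(6·1)=830/321, b=Δ1−h1·(2M1+M2)/6=-11/321
seg 2: a=-4, c=M2/2=343/107, d=(M3−M2)/(6·2)=-973/1284, b=Δ2−h2·(2M2+M3)/6=-443/321
seg 3: a=0, c=M3/2=-287/214, d=(M4−M3)/(6·3)=287/1926, b=Δ3−h3·(2M3+M4)/6=754/321
t_q=7/4 → seg 1, τ=3/4; S=-2+-11/321·τ+-487/107·τ²+830/321·τ³=-11967/3424

  seg 0: a=-5 b=1450/321 c=0 d=-487/321
  seg 1: a=-2 b=-11/321 c=-487/107 d=830/321
  seg 2: a=-4 b=-443/321 c=343/107 d=-973/1284
  seg 3: a=0 b=754/321 c=-287/214 d=287/1926
S(7/4) = -11967/3424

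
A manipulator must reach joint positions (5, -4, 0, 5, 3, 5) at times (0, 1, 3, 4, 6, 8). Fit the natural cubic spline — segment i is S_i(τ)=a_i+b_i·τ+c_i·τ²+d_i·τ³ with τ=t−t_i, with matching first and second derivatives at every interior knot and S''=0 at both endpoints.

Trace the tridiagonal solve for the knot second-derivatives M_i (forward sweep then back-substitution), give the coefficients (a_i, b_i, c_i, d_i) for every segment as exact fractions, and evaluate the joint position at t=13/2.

  seg 0: a=5 b=-54/5 c=0 d=9/5
  seg 1: a=-4 b=-27/5 c=27/5 d=-17/20
  seg 2: a=0 b=6 c=3/10 d=-13/10
  seg 3: a=5 b=27/10 c=-18/5 d=7/8
  seg 4: a=3 b=-6/5 c=33/20 d=-11/40
S(13/2) = 889/320

Δ: Δ0=-9, Δ1=2, Δ2=5, Δ3=-1, Δ4=1
row 1: diag=6, rhs=66; c'=1/3, d'=11
row 2: denom=6−2·1/3=16/3; d'=(18−2·11)/(16/3)=-3/4
row 3: denom=6−1·3/16=93/16; d'=(-36−1·-3/4)/(93/16)=-188/31
row 4: denom=8−2·32/93=680/93; d'=(12−2·-188/31)/(680/93)=33/10
back: M4=33/10
back: M3=-188/31−32/93·33/10=-36/5
back: M2=-3/4−3/16·-36/5=3/5
back: M1=11−1/3·3/5=54/5
M: M0=0, M1=54/5, M2=3/5, M3=-36/5, M4=33/10, M5=0
seg 0: a=5, c=M0/2=0, d=(M1−M0)/(6·1)=9/5, b=Δ0−h0·(2M0+M1)/6=-54/5
seg 1: a=-4, c=M1/2=27/5, d=(M2−M1)/(6·2)=-17/20, b=Δ1−h1·(2M1+M2)/6=-27/5
seg 2: a=0, c=M2/2=3/10, d=(M3−M2)/(6·1)=-13/10, b=Δ2−h2·(2M2+M3)/6=6
seg 3: a=5, c=M3/2=-18/5, d=(M4−M3)/(6·2)=7/8, b=Δ3−h3·(2M3+M4)/6=27/10
seg 4: a=3, c=M4/2=33/20, d=(M5−M4)/(6·2)=-11/40, b=Δ4−h4·(2M4+M5)/6=-6/5
t_q=13/2 → seg 4, τ=1/2; S=3+-6/5·τ+33/20·τ²+-11/40·τ³=889/320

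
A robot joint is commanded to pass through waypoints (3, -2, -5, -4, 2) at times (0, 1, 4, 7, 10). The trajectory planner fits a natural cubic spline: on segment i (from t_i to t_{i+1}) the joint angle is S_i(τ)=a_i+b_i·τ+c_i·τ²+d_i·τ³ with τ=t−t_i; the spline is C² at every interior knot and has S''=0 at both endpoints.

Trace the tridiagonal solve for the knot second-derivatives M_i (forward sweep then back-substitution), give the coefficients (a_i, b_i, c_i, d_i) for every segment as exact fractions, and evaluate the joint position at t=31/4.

  seg 0: a=3 b=-1789/324 c=0 d=169/324
  seg 1: a=-2 b=-641/162 c=169/108 d=-563/2916
  seg 2: a=-5 b=71/324 c=-14/81 d=205/2916
  seg 3: a=-4 b=175/162 c=149/324 d=-149/2916
S(31/4) = -6803/2304

Δ: Δ0=-5, Δ1=-1, Δ2=1/3, Δ3=2
row 1: diag=8, rhs=24; c'=3/8, d'=3
row 2: denom=12−3·3/8=87/8; d'=(8−3·3)/(87/8)=-8/87
row 3: denom=12−3·8/29=324/29; d'=(10−3·-8/87)/(324/29)=149/162
back: M3=149/162
back: M2=-8/87−8/29·149/162=-28/81
back: M1=3−3/8·-28/81=169/54
M: M0=0, M1=169/54, M2=-28/81, M3=149/162, M4=0
seg 0: a=3, c=M0/2=0, d=(M1−M0)/(6·1)=169/324, b=Δ0−h0·(2M0+M1)/6=-1789/324
seg 1: a=-2, c=M1/2=169/108, d=(M2−M1)/(6·3)=-563/2916, b=Δ1−h1·(2M1+M2)/6=-641/162
seg 2: a=-5, c=M2/2=-14/81, d=(M3−M2)/(6·3)=205/2916, b=Δ2−h2·(2M2+M3)/6=71/324
seg 3: a=-4, c=M3/2=149/324, d=(M4−M3)/(6·3)=-149/2916, b=Δ3−h3·(2M3+M4)/6=175/162
t_q=31/4 → seg 3, τ=3/4; S=-4+175/162·τ+149/324·τ²+-149/2916·τ³=-6803/2304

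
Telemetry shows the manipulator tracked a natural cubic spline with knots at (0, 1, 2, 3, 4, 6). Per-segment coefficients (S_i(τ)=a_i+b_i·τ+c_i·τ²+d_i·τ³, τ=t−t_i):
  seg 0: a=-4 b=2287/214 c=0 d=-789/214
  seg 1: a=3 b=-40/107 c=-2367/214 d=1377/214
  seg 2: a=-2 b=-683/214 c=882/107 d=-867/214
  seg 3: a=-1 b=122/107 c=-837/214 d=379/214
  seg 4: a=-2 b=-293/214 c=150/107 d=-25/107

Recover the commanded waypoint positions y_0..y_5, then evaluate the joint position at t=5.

y_0 = S_0(0) = a_0 = -4
y_1 = S_1(0) = a_1 = 3
y_2 = S_2(0) = a_2 = -2
y_3 = S_3(0) = a_3 = -1
y_4 = S_4(0) = a_4 = -2
y_5 = S_4(2) = -1
t_q=5 is in segment 4 (τ=1); S_4(τ)=-471/214

y_0=-4 y_1=3 y_2=-2 y_3=-1 y_4=-2 y_5=-1
S(5) = -471/214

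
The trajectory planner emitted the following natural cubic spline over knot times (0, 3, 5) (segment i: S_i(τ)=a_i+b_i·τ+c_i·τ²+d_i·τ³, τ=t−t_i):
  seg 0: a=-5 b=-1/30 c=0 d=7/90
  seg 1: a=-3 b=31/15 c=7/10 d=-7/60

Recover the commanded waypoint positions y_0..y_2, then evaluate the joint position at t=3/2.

y_0=-5 y_1=-3 y_2=3
S(3/2) = -383/80

y_0 = S_0(0) = a_0 = -5
y_1 = S_1(0) = a_1 = -3
y_2 = S_1(2) = 3
t_q=3/2 is in segment 0 (τ=3/2); S_0(τ)=-383/80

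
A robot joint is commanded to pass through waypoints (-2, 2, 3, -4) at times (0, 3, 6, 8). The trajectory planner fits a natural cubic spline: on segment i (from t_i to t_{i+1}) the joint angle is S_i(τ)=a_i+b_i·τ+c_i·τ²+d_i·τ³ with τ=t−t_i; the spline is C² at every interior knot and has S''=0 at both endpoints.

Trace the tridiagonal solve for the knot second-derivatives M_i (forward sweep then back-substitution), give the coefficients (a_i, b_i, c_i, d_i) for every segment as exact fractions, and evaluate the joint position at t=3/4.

  seg 0: a=-2 b=287/222 c=0 d=1/222
  seg 1: a=2 b=157/111 c=3/74 d=-89/666
  seg 2: a=3 b=-433/222 c=-43/37 d=43/222
S(3/4) = -4871/4736

Δ: Δ0=4/3, Δ1=1/3, Δ2=-7/2
row 1: diag=12, rhs=-6; c'=1/4, d'=-1/2
row 2: denom=10−3·1/4=37/4; d'=(-23−3·-1/2)/(37/4)=-86/37
back: M2=-86/37
back: M1=-1/2−1/4·-86/37=3/37
M: M0=0, M1=3/37, M2=-86/37, M3=0
seg 0: a=-2, c=M0/2=0, d=(M1−M0)/(6·3)=1/222, b=Δ0−h0·(2M0+M1)/6=287/222
seg 1: a=2, c=M1/2=3/74, d=(M2−M1)/(6·3)=-89/666, b=Δ1−h1·(2M1+M2)/6=157/111
seg 2: a=3, c=M2/2=-43/37, d=(M3−M2)/(6·2)=43/222, b=Δ2−h2·(2M2+M3)/6=-433/222
t_q=3/4 → seg 0, τ=3/4; S=-2+287/222·τ+0·τ²+1/222·τ³=-4871/4736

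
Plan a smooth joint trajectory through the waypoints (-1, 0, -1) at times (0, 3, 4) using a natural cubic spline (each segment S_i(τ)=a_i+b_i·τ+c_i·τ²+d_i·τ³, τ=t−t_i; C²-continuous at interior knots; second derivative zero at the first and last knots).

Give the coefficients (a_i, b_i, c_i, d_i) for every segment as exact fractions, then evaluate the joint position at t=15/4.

  seg 0: a=-1 b=5/6 c=0 d=-1/18
  seg 1: a=0 b=-2/3 c=-1/2 d=1/6
S(15/4) = -91/128

Δ: Δ0=1/3, Δ1=-1
row 1: diag=8, rhs=-8; c'=1/8, d'=-1
back: M1=-1
M: M0=0, M1=-1, M2=0
seg 0: a=-1, c=M0/2=0, d=(M1−M0)/(6·3)=-1/18, b=Δ0−h0·(2M0+M1)/6=5/6
seg 1: a=0, c=M1/2=-1/2, d=(M2−M1)/(6·1)=1/6, b=Δ1−h1·(2M1+M2)/6=-2/3
t_q=15/4 → seg 1, τ=3/4; S=0+-2/3·τ+-1/2·τ²+1/6·τ³=-91/128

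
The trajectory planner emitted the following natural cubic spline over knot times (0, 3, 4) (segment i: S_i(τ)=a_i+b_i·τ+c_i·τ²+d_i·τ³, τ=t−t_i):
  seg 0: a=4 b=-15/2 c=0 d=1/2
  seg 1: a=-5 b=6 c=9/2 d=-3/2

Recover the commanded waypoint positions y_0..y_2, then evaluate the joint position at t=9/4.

y_0 = S_0(0) = a_0 = 4
y_1 = S_1(0) = a_1 = -5
y_2 = S_1(1) = 4
t_q=9/4 is in segment 0 (τ=9/4); S_0(τ)=-919/128

y_0=4 y_1=-5 y_2=4
S(9/4) = -919/128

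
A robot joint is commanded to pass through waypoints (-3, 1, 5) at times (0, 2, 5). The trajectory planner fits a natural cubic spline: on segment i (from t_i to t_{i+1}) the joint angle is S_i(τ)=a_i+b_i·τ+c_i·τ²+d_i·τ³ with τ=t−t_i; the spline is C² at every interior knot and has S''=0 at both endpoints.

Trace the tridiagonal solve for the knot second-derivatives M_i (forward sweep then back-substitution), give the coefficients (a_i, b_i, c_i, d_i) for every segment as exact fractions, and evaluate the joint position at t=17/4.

  seg 0: a=-3 b=32/15 c=0 d=-1/30
  seg 1: a=1 b=26/15 c=-1/5 d=1/45
S(17/4) = 265/64

Δ: Δ0=2, Δ1=4/3
row 1: diag=10, rhs=-4; c'=3/10, d'=-2/5
back: M1=-2/5
M: M0=0, M1=-2/5, M2=0
seg 0: a=-3, c=M0/2=0, d=(M1−M0)/(6·2)=-1/30, b=Δ0−h0·(2M0+M1)/6=32/15
seg 1: a=1, c=M1/2=-1/5, d=(M2−M1)/(6·3)=1/45, b=Δ1−h1·(2M1+M2)/6=26/15
t_q=17/4 → seg 1, τ=9/4; S=1+26/15·τ+-1/5·τ²+1/45·τ³=265/64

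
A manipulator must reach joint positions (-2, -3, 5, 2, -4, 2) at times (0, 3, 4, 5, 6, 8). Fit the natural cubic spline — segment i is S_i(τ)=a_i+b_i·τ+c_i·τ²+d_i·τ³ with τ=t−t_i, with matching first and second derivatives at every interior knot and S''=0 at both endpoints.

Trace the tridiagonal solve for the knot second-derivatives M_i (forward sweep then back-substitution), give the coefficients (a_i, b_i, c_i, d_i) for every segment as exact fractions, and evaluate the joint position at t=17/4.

Δ: Δ0=-1/3, Δ1=8, Δ2=-3, Δ3=-6, Δ4=3
row 1: diag=8, rhs=50; c'=1/8, d'=25/4
row 2: denom=4−1·1/8=31/8; d'=(-66−1·25/4)/(31/8)=-578/31
row 3: denom=4−1·8/31=116/31; d'=(-18−1·-578/31)/(116/31)=5/29
row 4: denom=6−1·31/116=665/116; d'=(54−1·5/29)/(665/116)=892/95
back: M4=892/95
back: M3=5/29−31/116·892/95=-222/95
back: M2=-578/31−8/31·-222/95=-1714/95
back: M1=25/4−1/8·-1714/95=808/95
M: M0=0, M1=808/95, M2=-1714/95, M3=-222/95, M4=892/95, M5=0
seg 0: a=-2, c=M0/2=0, d=(M1−M0)/(6·3)=404/855, b=Δ0−h0·(2M0+M1)/6=-1307/285
seg 1: a=-3, c=M1/2=404/95, d=(M2−M1)/(6·1)=-1261/285, b=Δ1−h1·(2M1+M2)/6=2329/285
seg 2: a=5, c=M2/2=-857/95, d=(M3−M2)/(6·1)=746/285, b=Δ2−h2·(2M2+M3)/6=194/57
seg 3: a=2, c=M3/2=-111/95, d=(M4−M3)/(6·1)=557/285, b=Δ3−h3·(2M3+M4)/6=-1934/285
seg 4: a=-4, c=M4/2=446/95, d=(M5−M4)/(6·2)=-223/285, b=Δ4−h4·(2M4+M5)/6=-929/285
t_q=17/4 → seg 2, τ=1/4; S=5+194/57·τ+-857/95·τ²+746/285·τ³=16197/3040

  seg 0: a=-2 b=-1307/285 c=0 d=404/855
  seg 1: a=-3 b=2329/285 c=404/95 d=-1261/285
  seg 2: a=5 b=194/57 c=-857/95 d=746/285
  seg 3: a=2 b=-1934/285 c=-111/95 d=557/285
  seg 4: a=-4 b=-929/285 c=446/95 d=-223/285
S(17/4) = 16197/3040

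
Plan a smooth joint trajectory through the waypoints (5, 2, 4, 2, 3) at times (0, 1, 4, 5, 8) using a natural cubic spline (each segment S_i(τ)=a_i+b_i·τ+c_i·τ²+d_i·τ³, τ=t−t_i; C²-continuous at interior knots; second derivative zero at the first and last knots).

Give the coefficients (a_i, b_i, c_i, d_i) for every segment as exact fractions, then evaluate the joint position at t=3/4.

Δ: Δ0=-3, Δ1=2/3, Δ2=-2, Δ3=1/3
row 1: diag=8, rhs=22; c'=3/8, d'=11/4
row 2: denom=8−3·3/8=55/8; d'=(-16−3·11/4)/(55/8)=-194/55
row 3: denom=8−1·8/55=432/55; d'=(14−1·-194/55)/(432/55)=241/108
back: M3=241/108
back: M2=-194/55−8/55·241/108=-104/27
back: M1=11/4−3/8·-104/27=151/36
M: M0=0, M1=151/36, M2=-104/27, M3=241/108, M4=0
seg 0: a=5, c=M0/2=0, d=(M1−M0)/(6·1)=151/216, b=Δ0−h0·(2M0+M1)/6=-799/216
seg 1: a=2, c=M1/2=151/72, d=(M2−M1)/(6·3)=-869/1944, b=Δ1−h1·(2M1+M2)/6=-173/108
seg 2: a=4, c=M2/2=-52/27, d=(M3−M2)/(6·1)=73/72, b=Δ2−h2·(2M2+M3)/6=-235/216
seg 3: a=2, c=M3/2=241/216, d=(M4−M3)/(6·3)=-241/1944, b=Δ3−h3·(2M3+M4)/6=-205/108
t_q=3/4 → seg 0, τ=3/4; S=5+-799/216·τ+0·τ²+151/216·τ³=11615/4608

  seg 0: a=5 b=-799/216 c=0 d=151/216
  seg 1: a=2 b=-173/108 c=151/72 d=-869/1944
  seg 2: a=4 b=-235/216 c=-52/27 d=73/72
  seg 3: a=2 b=-205/108 c=241/216 d=-241/1944
S(3/4) = 11615/4608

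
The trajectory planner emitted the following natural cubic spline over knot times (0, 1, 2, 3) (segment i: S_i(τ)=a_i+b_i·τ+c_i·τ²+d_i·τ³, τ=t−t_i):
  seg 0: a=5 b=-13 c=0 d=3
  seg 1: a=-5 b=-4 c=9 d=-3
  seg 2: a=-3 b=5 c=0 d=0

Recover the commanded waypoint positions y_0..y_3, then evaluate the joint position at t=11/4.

y_0 = S_0(0) = a_0 = 5
y_1 = S_1(0) = a_1 = -5
y_2 = S_2(0) = a_2 = -3
y_3 = S_2(1) = 2
t_q=11/4 is in segment 2 (τ=3/4); S_2(τ)=3/4

y_0=5 y_1=-5 y_2=-3 y_3=2
S(11/4) = 3/4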